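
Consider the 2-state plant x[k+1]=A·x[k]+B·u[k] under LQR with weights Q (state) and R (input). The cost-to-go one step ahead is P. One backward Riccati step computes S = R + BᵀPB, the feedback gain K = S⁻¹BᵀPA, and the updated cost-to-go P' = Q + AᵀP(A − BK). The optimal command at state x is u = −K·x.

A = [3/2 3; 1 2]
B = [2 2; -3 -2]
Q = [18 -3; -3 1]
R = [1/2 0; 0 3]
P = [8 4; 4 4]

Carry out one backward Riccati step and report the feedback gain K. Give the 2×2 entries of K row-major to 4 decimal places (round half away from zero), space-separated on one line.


BᵀP = [4.0000 -4.0000; 8.0000 0.0000]
S = R + BᵀPB = [1/2 0; 0 3] + [20.0000 16.0000; 16.0000 16.0000] = [20.5000 16.0000; 16.0000 19.0000]
BᵀPA = [2.0000 4.0000; 12.0000 24.0000]
K = S⁻¹·BᵀPA = [-1.1536 -2.3071; 1.6030 3.2060]
A−BK = [0.6011 1.2022; 0.7453 1.4906]
AᵀP(A−BK) = [17.0712 34.1423; 34.1423 68.2846]
P' = Q + AᵀP(A−BK) = [35.0712 31.1423; 31.1423 69.2846]
tr(P') = 104.3558

-1.1536 -2.3071 1.6030 3.2060


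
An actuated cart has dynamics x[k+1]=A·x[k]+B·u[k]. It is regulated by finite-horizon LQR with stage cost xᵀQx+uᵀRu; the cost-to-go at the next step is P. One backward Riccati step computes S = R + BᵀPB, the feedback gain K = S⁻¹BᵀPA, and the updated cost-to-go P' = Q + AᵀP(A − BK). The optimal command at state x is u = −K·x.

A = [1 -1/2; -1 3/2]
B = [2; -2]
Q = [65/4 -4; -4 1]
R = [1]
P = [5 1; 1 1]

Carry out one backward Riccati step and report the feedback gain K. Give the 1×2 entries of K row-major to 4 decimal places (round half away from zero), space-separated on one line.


0.4706 -0.2353

BᵀP = [8.0000 0.0000]
S = R + BᵀPB = [1] + [16.0000] = [17.0000]
BᵀPA = [8.0000 -4.0000]
K = S⁻¹·BᵀPA = [0.4706 -0.2353]
A−BK = [0.0588 -0.0294; -0.0588 1.0294]
AᵀP(A−BK) = [0.2353 -0.1176; -0.1176 1.0588]
P' = Q + AᵀP(A−BK) = [16.4853 -4.1176; -4.1176 2.0588]
tr(P') = 18.5441


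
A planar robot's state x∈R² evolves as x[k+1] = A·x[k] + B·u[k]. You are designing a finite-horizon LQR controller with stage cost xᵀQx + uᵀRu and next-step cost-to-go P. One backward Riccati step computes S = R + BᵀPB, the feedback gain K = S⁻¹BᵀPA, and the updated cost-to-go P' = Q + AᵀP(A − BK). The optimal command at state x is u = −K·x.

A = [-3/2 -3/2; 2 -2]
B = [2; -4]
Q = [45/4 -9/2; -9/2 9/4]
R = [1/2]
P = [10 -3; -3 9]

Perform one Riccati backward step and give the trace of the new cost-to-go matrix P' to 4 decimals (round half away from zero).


49.9839

BᵀP = [32.0000 -42.0000]
S = R + BᵀPB = [1/2] + [232.0000] = [232.5000]
BᵀPA = [-132.0000 36.0000]
K = S⁻¹·BᵀPA = [-0.5677 0.1548]
A−BK = [-0.3645 -1.8097; -0.2710 -1.3806]
AᵀP(A−BK) = [1.5581 6.9387; 6.9387 34.9258]
P' = Q + AᵀP(A−BK) = [12.8081 2.4387; 2.4387 37.1758]
tr(P') = 49.9839


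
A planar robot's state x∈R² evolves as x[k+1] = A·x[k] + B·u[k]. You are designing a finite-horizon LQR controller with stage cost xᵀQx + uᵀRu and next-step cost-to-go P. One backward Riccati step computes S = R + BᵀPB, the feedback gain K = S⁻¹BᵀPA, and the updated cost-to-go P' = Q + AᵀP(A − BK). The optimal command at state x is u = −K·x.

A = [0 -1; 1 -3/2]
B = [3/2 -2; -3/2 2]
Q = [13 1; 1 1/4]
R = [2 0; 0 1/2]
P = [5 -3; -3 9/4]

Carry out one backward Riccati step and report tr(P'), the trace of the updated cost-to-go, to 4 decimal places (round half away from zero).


BᵀP = [12.0000 -7.8750; -16.0000 10.5000]
S = R + BᵀPB = [2 0; 0 1/2] + [29.8125 -39.7500; -39.7500 53.0000] = [31.8125 -39.7500; -39.7500 53.5000]
BᵀPA = [-7.8750 -0.1875; 10.5000 0.2500]
K = S⁻¹·BᵀPA = [-0.0323 -0.0008; 0.1723 0.0041]
A−BK = [0.3930 -0.9906; 0.6070 -1.5094]
AᵀP(A−BK) = [0.1869 -0.4241; -0.4241 1.0613]
P' = Q + AᵀP(A−BK) = [13.1869 0.5759; 0.5759 1.3113]
tr(P') = 14.4982

14.4982


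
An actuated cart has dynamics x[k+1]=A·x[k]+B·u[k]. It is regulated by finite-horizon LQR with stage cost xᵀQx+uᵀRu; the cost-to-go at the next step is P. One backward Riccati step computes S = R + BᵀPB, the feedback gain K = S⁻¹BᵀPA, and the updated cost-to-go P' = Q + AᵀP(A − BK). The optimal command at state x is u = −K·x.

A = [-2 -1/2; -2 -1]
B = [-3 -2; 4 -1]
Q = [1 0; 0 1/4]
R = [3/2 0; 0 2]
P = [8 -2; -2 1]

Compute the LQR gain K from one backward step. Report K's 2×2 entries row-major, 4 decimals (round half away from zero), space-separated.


0.0000 -0.0678 0.8148 0.2837

BᵀP = [-32.0000 10.0000; -14.0000 3.0000]
S = R + BᵀPB = [3/2 0; 0 2] + [136.0000 54.0000; 54.0000 25.0000] = [137.5000 54.0000; 54.0000 27.0000]
BᵀPA = [44.0000 6.0000; 22.0000 4.0000]
K = S⁻¹·BᵀPA = [0.0000 -0.0678; 0.8148 0.2837]
A−BK = [-0.3704 -0.1359; -1.1852 -0.4451]
AᵀP(A−BK) = [2.0741 0.7407; 0.7407 0.2718]
P' = Q + AᵀP(A−BK) = [3.0741 0.7407; 0.7407 0.5218]
tr(P') = 3.5959


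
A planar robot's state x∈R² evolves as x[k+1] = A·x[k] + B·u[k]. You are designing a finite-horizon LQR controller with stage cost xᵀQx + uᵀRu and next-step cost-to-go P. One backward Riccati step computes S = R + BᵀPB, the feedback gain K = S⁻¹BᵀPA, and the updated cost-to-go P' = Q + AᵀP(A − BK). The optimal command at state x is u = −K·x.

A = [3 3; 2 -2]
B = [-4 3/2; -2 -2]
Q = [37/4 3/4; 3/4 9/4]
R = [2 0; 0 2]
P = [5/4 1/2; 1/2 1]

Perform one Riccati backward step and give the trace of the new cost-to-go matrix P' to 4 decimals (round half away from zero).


BᵀP = [-6.0000 -4.0000; 0.8750 -1.2500]
S = R + BᵀPB = [2 0; 0 2] + [32.0000 -1.0000; -1.0000 3.8125] = [34.0000 -1.0000; -1.0000 5.8125]
BᵀPA = [-26.0000 -10.0000; 0.1250 5.1250]
K = S⁻¹·BᵀPA = [-0.7680 -0.2695; -0.1106 0.8353]
A−BK = [0.0941 0.6688; 0.2428 -0.8684]
AᵀP(A−BK) = [1.2969 0.1373; 0.1373 2.2734]
P' = Q + AᵀP(A−BK) = [10.5469 0.8873; 0.8873 4.5234]
tr(P') = 15.0702

15.0702


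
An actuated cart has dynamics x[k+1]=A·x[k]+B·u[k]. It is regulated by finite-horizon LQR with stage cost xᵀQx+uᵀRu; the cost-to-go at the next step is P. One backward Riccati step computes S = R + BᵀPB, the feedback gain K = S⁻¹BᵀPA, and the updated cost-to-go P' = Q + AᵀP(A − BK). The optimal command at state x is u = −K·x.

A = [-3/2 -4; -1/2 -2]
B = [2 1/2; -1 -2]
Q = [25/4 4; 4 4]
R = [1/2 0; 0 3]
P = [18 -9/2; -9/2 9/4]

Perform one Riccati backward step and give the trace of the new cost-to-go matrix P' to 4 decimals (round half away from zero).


BᵀP = [40.5000 -11.2500; 18.0000 -6.7500]
S = R + BᵀPB = [1/2 0; 0 3] + [92.2500 42.7500; 42.7500 22.5000] = [92.7500 42.7500; 42.7500 25.5000]
BᵀPA = [-55.1250 -139.5000; -23.6250 -58.5000]
K = S⁻¹·BᵀPA = [-0.7361 -1.9651; 0.3076 1.0003]
A−BK = [-0.1815 -0.5699; -0.6209 -1.9644]
AᵀP(A−BK) = [1.0010 3.0560; 3.0560 9.3861]
P' = Q + AᵀP(A−BK) = [7.2510 7.0560; 7.0560 13.3861]
tr(P') = 20.6371

20.6371


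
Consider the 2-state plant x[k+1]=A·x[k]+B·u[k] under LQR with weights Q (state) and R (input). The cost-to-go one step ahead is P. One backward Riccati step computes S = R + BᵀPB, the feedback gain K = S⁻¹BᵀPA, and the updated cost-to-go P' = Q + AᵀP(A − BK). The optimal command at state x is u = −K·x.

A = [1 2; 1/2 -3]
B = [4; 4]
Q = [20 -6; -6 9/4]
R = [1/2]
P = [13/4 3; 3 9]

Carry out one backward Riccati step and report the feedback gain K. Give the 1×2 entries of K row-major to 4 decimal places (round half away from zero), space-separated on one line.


BᵀP = [25.0000 48.0000]
S = R + BᵀPB = [1/2] + [292.0000] = [292.5000]
BᵀPA = [49.0000 -94.0000]
K = S⁻¹·BᵀPA = [0.1675 -0.3214]
A−BK = [0.3299 3.2855; -0.1701 -1.7145]
AᵀP(A−BK) = [0.2915 2.7470; 2.7470 27.7915]
P' = Q + AᵀP(A−BK) = [20.2915 -3.2530; -3.2530 30.0415]
tr(P') = 50.3329

0.1675 -0.3214


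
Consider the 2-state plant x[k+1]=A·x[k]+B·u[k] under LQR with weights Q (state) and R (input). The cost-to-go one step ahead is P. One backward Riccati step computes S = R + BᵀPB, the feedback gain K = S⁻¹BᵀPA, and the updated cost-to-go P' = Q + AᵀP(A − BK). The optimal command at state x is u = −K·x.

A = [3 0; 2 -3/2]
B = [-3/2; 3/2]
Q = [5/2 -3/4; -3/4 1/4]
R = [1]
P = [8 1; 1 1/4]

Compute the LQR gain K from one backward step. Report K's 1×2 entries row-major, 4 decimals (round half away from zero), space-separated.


BᵀP = [-10.5000 -1.1250]
S = R + BᵀPB = [1] + [14.0625] = [15.0625]
BᵀPA = [-33.7500 1.6875]
K = S⁻¹·BᵀPA = [-2.2407 0.1120]
A−BK = [-0.3610 0.1680; 5.3610 -1.6680]
AᵀP(A−BK) = [9.3776 -1.4689; -1.4689 0.3734]
P' = Q + AᵀP(A−BK) = [11.8776 -2.2189; -2.2189 0.6234]
tr(P') = 12.5010

-2.2407 0.1120


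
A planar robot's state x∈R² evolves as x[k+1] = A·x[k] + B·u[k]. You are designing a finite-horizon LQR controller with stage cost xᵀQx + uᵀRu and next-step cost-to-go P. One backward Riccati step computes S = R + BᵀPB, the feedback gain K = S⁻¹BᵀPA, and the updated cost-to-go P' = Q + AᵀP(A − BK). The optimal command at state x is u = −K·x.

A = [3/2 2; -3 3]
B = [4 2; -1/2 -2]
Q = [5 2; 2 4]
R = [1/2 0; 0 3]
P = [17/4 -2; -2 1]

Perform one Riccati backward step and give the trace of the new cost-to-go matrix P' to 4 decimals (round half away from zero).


10.1231

BᵀP = [18.0000 -8.5000; 12.5000 -6.0000]
S = R + BᵀPB = [1/2 0; 0 3] + [76.2500 53.0000; 53.0000 37.0000] = [76.7500 53.0000; 53.0000 40.0000]
BᵀPA = [52.5000 10.5000; 36.7500 7.0000]
K = S⁻¹·BᵀPA = [0.5833 0.1877; 0.1458 -0.0738]
A−BK = [-1.1250 1.3966; -2.4167 2.9464]
AᵀP(A−BK) = [0.5781 -0.3958; -0.3958 0.5450]
P' = Q + AᵀP(A−BK) = [5.5781 1.6042; 1.6042 4.5450]
tr(P') = 10.1231


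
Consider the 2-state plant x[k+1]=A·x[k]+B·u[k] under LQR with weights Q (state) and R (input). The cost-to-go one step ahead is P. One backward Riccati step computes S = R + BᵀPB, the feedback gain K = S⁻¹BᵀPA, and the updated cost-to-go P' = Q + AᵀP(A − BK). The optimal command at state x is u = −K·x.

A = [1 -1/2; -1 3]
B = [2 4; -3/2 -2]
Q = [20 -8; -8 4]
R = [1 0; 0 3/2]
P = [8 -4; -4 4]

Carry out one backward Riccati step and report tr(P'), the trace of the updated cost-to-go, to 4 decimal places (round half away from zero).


BᵀP = [22.0000 -14.0000; 40.0000 -24.0000]
S = R + BᵀPB = [1 0; 0 3/2] + [65.0000 116.0000; 116.0000 208.0000] = [66.0000 116.0000; 116.0000 209.5000]
BᵀPA = [36.0000 -53.0000; 64.0000 -92.0000]
K = S⁻¹·BᵀPA = [0.3181 -1.1631; 0.1294 0.2049]
A−BK = [-0.1536 1.0067; -0.2642 1.6651]
AᵀP(A−BK) = [0.2695 -1.2399; -1.2399 7.2035]
P' = Q + AᵀP(A−BK) = [20.2695 -9.2399; -9.2399 11.2035]
tr(P') = 31.4730

31.4730


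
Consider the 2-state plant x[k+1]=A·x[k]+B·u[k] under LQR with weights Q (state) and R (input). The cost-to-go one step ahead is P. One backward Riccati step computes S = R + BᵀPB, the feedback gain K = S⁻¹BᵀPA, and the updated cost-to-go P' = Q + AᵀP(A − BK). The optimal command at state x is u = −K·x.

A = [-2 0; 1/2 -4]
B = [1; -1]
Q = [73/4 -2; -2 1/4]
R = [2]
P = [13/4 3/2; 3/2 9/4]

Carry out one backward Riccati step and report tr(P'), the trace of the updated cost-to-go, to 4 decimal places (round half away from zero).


59.7257

BᵀP = [1.7500 -0.7500]
S = R + BᵀPB = [2] + [2.5000] = [4.5000]
BᵀPA = [-3.8750 3.0000]
K = S⁻¹·BᵀPA = [-0.8611 0.6667]
A−BK = [-1.1389 -0.6667; -0.3611 -3.3333]
AᵀP(A−BK) = [7.2257 10.0833; 10.0833 34.0000]
P' = Q + AᵀP(A−BK) = [25.4757 8.0833; 8.0833 34.2500]
tr(P') = 59.7257


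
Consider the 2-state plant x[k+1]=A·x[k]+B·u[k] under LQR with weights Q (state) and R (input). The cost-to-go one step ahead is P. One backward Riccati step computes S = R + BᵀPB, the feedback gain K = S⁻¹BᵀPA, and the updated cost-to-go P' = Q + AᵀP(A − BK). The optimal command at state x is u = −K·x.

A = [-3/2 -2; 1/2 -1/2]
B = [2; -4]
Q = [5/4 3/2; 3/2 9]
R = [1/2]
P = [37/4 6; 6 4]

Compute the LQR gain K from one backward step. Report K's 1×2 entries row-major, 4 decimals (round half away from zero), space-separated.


1.1364 2.3636

BᵀP = [-5.5000 -4.0000]
S = R + BᵀPB = [1/2] + [5.0000] = [5.5000]
BᵀPA = [6.2500 13.0000]
K = S⁻¹·BᵀPA = [1.1364 2.3636]
A−BK = [-3.7727 -6.7273; 5.0455 8.9545]
AᵀP(A−BK) = [5.7102 10.4773; 10.4773 19.2727]
P' = Q + AᵀP(A−BK) = [6.9602 11.9773; 11.9773 28.2727]
tr(P') = 35.2330


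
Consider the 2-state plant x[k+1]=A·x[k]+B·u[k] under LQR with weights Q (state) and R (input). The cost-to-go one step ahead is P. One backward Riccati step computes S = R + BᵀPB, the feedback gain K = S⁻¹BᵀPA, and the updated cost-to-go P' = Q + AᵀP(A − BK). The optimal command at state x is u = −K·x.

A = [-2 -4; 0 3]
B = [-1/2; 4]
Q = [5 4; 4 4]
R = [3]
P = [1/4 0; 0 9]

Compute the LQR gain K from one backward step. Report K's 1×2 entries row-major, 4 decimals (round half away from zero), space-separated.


0.0017 0.7378

BᵀP = [-0.1250 36.0000]
S = R + BᵀPB = [3] + [144.0625] = [147.0625]
BᵀPA = [0.2500 108.5000]
K = S⁻¹·BᵀPA = [0.0017 0.7378]
A−BK = [-1.9992 -3.6311; -0.0068 0.0489]
AᵀP(A−BK) = [0.9996 1.8156; 1.8156 4.9507]
P' = Q + AᵀP(A−BK) = [5.9996 5.8156; 5.8156 8.9507]
tr(P') = 14.9503


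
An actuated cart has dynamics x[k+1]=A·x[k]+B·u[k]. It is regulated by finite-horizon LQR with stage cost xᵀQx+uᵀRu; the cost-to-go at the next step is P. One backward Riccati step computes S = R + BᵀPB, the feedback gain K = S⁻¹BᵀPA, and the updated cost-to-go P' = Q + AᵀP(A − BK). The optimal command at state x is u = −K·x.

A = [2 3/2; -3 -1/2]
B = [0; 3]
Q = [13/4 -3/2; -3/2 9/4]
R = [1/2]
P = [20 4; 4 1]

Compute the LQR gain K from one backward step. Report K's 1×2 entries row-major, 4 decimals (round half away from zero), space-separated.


BᵀP = [12.0000 3.0000]
S = R + BᵀPB = [1/2] + [9.0000] = [9.5000]
BᵀPA = [15.0000 16.5000]
K = S⁻¹·BᵀPA = [1.5789 1.7368]
A−BK = [2.0000 1.5000; -7.7368 -5.7105]
AᵀP(A−BK) = [17.3158 13.4474; 13.4474 10.5921]
P' = Q + AᵀP(A−BK) = [20.5658 11.9474; 11.9474 12.8421]
tr(P') = 33.4079

1.5789 1.7368


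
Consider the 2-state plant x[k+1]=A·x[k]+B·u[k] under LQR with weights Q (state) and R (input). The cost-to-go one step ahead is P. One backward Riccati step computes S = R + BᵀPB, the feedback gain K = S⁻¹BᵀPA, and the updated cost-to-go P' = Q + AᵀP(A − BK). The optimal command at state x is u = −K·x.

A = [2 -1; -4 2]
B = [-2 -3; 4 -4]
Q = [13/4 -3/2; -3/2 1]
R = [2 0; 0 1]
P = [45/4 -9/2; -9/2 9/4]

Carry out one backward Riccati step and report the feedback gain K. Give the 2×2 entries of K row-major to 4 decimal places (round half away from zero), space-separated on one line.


BᵀP = [-40.5000 18.0000; -15.7500 4.5000]
S = R + BᵀPB = [2 0; 0 1] + [153.0000 49.5000; 49.5000 29.2500] = [155.0000 49.5000; 49.5000 30.2500]
BᵀPA = [-153.0000 76.5000; -49.5000 24.7500]
K = S⁻¹·BᵀPA = [-0.9730 0.4865; -0.0442 0.0221]
A−BK = [-0.0786 0.0393; -0.2850 0.1425]
AᵀP(A−BK) = [1.9459 -0.9730; -0.9730 0.4865]
P' = Q + AᵀP(A−BK) = [5.1959 -2.4730; -2.4730 1.4865]
tr(P') = 6.6824

-0.9730 0.4865 -0.0442 0.0221


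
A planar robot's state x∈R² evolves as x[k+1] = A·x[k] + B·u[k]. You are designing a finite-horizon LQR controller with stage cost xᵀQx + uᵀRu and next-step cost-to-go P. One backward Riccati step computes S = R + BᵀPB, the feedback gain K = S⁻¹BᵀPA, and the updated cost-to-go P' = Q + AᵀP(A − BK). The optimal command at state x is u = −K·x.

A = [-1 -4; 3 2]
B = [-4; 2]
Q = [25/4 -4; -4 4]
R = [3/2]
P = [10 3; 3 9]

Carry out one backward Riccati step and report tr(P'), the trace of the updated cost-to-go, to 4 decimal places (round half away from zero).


BᵀP = [-34.0000 6.0000]
S = R + BᵀPB = [3/2] + [148.0000] = [149.5000]
BᵀPA = [52.0000 148.0000]
K = S⁻¹·BᵀPA = [0.3478 0.9900]
A−BK = [0.3913 -0.0401; 2.3043 0.0201]
AᵀP(A−BK) = [54.9130 0.5217; 0.5217 1.4849]
P' = Q + AᵀP(A−BK) = [61.1630 -3.4783; -3.4783 5.4849]
tr(P') = 66.6480

66.6480


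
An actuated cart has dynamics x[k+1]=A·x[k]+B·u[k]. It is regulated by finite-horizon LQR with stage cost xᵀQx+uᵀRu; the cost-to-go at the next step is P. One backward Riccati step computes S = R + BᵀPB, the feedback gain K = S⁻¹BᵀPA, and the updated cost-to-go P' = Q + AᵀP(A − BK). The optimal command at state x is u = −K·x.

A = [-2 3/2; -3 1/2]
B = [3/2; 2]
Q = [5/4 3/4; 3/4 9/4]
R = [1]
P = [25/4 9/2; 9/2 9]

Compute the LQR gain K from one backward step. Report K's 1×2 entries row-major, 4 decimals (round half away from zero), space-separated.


-1.4219 0.5116

BᵀP = [18.3750 24.7500]
S = R + BᵀPB = [1] + [77.0625] = [78.0625]
BᵀPA = [-111.0000 39.9375]
K = S⁻¹·BᵀPA = [-1.4219 0.5116]
A−BK = [0.1329 0.7326; -0.1561 -0.5232]
AᵀP(A−BK) = [2.1649 -0.2114; -0.2114 2.6301]
P' = Q + AᵀP(A−BK) = [3.4149 0.5386; 0.5386 4.8801]
tr(P') = 8.2950


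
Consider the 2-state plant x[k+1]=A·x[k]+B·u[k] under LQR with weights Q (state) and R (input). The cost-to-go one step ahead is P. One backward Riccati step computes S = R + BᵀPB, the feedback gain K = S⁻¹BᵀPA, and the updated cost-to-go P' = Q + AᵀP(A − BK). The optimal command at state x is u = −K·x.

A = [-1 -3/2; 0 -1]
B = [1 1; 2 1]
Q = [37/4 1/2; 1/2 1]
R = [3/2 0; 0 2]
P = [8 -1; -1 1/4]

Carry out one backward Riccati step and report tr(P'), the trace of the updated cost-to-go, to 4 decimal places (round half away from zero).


13.9987

BᵀP = [6.0000 -0.5000; 7.0000 -0.7500]
S = R + BᵀPB = [3/2 0; 0 2] + [5.0000 5.5000; 5.5000 6.2500] = [6.5000 5.5000; 5.5000 8.2500]
BᵀPA = [-6.0000 -8.5000; -7.0000 -9.7500]
K = S⁻¹·BᵀPA = [-0.4706 -0.7059; -0.5348 -0.7112]
A−BK = [0.0053 -0.0829; 1.4759 1.1230]
AᵀP(A−BK) = [1.4332 1.7861; 1.7861 2.3155]
P' = Q + AᵀP(A−BK) = [10.6832 2.2861; 2.2861 3.3155]
tr(P') = 13.9987


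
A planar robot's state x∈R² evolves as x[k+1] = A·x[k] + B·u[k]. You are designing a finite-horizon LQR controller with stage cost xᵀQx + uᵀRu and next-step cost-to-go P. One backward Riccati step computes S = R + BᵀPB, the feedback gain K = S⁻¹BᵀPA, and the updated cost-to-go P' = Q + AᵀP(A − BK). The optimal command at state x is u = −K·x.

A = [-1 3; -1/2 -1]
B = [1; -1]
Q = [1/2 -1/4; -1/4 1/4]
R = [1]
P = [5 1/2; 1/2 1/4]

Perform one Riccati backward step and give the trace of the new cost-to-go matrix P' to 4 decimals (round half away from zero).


BᵀP = [4.5000 0.2500]
S = R + BᵀPB = [1] + [4.2500] = [5.2500]
BᵀPA = [-4.6250 13.2500]
K = S⁻¹·BᵀPA = [-0.8810 2.5238]
A−BK = [-0.1190 0.4762; -1.3810 1.5238]
AᵀP(A−BK) = [1.4881 -3.4524; -3.4524 8.8095]
P' = Q + AᵀP(A−BK) = [1.9881 -3.7024; -3.7024 9.0595]
tr(P') = 11.0476

11.0476


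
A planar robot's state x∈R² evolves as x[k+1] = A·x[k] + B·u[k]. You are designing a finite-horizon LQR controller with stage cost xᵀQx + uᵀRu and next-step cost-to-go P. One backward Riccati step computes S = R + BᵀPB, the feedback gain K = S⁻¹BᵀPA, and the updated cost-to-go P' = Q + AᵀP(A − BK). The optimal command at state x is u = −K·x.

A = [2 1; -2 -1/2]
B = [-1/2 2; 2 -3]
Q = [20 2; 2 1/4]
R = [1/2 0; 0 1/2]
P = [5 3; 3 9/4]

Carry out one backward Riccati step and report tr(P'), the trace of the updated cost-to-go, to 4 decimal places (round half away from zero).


21.5678

BᵀP = [3.5000 3.0000; 1.0000 -0.7500]
S = R + BᵀPB = [1/2 0; 0 1/2] + [4.2500 -2.0000; -2.0000 4.2500] = [4.7500 -2.0000; -2.0000 4.7500]
BᵀPA = [1.0000 2.0000; 3.5000 1.3750]
K = S⁻¹·BᵀPA = [0.6330 0.6599; 1.0034 0.5673]
A−BK = [0.3098 0.1953; -0.2559 -0.1178]
AᵀP(A−BK) = [0.8552 0.6044; 0.6044 0.4625]
P' = Q + AᵀP(A−BK) = [20.8552 2.6044; 2.6044 0.7125]
tr(P') = 21.5678


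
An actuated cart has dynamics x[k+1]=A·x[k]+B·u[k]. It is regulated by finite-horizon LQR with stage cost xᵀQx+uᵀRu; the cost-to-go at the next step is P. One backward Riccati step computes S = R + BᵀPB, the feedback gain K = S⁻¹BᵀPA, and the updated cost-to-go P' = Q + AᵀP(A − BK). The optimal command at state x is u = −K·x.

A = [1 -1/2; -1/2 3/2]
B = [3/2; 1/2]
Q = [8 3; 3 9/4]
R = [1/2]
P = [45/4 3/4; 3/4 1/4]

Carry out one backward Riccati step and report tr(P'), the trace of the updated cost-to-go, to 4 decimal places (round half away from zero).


BᵀP = [17.2500 1.2500]
S = R + BᵀPB = [1/2] + [26.5000] = [27.0000]
BᵀPA = [16.6250 -6.7500]
K = S⁻¹·BᵀPA = [0.6157 -0.2500]
A−BK = [0.0764 -0.1250; -0.8079 1.6250]
AᵀP(A−BK) = [0.3258 -0.3438; -0.3438 0.5625]
P' = Q + AᵀP(A−BK) = [8.3258 2.6563; 2.6563 2.8125]
tr(P') = 11.1383

11.1383


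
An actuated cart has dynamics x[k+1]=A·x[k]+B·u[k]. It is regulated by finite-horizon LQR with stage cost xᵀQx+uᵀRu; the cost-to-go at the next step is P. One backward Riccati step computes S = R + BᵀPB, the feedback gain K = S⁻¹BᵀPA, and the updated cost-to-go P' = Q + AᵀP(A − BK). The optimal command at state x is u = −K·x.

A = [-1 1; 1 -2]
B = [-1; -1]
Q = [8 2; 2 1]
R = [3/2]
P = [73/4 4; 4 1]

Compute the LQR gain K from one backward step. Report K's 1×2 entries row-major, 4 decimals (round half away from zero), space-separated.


BᵀP = [-22.2500 -5.0000]
S = R + BᵀPB = [3/2] + [27.2500] = [28.7500]
BᵀPA = [17.2500 -12.2500]
K = S⁻¹·BᵀPA = [0.6000 -0.4261]
A−BK = [-0.4000 0.5739; 1.6000 -2.4261]
AᵀP(A−BK) = [0.9000 -0.9000; -0.9000 1.0304]
P' = Q + AᵀP(A−BK) = [8.9000 1.1000; 1.1000 2.0304]
tr(P') = 10.9304

0.6000 -0.4261


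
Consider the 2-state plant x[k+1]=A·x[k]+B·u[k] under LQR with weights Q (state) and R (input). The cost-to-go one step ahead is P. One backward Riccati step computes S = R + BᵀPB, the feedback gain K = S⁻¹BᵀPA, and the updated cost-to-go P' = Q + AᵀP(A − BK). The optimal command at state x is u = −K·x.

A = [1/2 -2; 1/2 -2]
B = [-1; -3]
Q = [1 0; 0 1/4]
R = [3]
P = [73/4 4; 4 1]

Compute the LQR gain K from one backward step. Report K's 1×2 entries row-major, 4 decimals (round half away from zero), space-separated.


BᵀP = [-30.2500 -7.0000]
S = R + BᵀPB = [3] + [51.2500] = [54.2500]
BᵀPA = [-18.6250 74.5000]
K = S⁻¹·BᵀPA = [-0.3433 1.3733]
A−BK = [0.1567 -0.6267; -0.5300 2.1198]
AᵀP(A−BK) = [0.4182 -1.6728; -1.6728 6.6912]
P' = Q + AᵀP(A−BK) = [1.4182 -1.6728; -1.6728 6.9412]
tr(P') = 8.3594

-0.3433 1.3733


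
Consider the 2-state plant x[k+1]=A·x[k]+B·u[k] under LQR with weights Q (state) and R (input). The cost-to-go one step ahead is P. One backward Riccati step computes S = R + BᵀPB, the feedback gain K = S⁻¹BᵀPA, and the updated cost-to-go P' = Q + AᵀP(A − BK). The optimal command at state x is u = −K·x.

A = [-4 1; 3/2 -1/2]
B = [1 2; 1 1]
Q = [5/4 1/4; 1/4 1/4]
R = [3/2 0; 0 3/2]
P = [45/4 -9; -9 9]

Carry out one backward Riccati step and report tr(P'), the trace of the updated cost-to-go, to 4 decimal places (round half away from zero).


64.6915

BᵀP = [2.2500 0.0000; 13.5000 -9.0000]
S = R + BᵀPB = [3/2 0; 0 3/2] + [2.2500 4.5000; 4.5000 18.0000] = [3.7500 4.5000; 4.5000 19.5000]
BᵀPA = [-9.0000 2.2500; -67.5000 18.0000]
K = S⁻¹·BᵀPA = [2.4255 -0.7021; -4.0213 1.0851]
A−BK = [1.6170 -0.4681; 3.0957 -0.8830]
AᵀP(A−BK) = [58.6436 -16.3245; -16.3245 4.5479]
P' = Q + AᵀP(A−BK) = [59.8936 -16.0745; -16.0745 4.7979]
tr(P') = 64.6915


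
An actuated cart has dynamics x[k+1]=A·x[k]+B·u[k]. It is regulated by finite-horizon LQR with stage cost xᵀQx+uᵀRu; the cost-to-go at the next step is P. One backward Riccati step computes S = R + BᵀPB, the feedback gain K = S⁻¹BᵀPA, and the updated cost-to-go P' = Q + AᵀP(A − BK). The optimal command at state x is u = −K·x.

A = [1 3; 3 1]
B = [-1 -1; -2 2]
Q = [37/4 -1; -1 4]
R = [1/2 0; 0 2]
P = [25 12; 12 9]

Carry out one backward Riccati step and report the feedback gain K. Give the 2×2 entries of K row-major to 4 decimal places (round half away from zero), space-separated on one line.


-1.2475 -1.7233 0.2185 -1.0638

BᵀP = [-49.0000 -30.0000; -1.0000 6.0000]
S = R + BᵀPB = [1/2 0; 0 2] + [109.0000 -11.0000; -11.0000 13.0000] = [109.5000 -11.0000; -11.0000 15.0000]
BᵀPA = [-139.0000 -177.0000; 17.0000 3.0000]
K = S⁻¹·BᵀPA = [-1.2475 -1.7233; 0.2185 -1.0638]
A−BK = [-0.0289 0.2129; 0.0680 -0.3191]
AᵀP(A−BK) = [0.8889 0.5452; 0.5452 4.1673]
P' = Q + AᵀP(A−BK) = [10.1389 -0.4548; -0.4548 8.1673]
tr(P') = 18.3062


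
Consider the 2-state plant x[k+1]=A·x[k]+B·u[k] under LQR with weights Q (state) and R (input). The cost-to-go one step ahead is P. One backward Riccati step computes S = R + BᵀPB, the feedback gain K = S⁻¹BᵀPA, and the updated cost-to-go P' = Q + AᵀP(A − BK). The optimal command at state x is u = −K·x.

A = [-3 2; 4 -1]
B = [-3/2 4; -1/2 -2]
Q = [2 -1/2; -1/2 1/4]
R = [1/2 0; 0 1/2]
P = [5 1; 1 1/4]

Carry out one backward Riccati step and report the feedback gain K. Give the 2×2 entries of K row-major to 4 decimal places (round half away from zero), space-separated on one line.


BᵀP = [-8.0000 -1.6250; 18.0000 3.5000]
S = R + BᵀPB = [1/2 0; 0 1/2] + [12.8125 -28.7500; -28.7500 65.0000] = [13.3125 -28.7500; -28.7500 65.5000]
BᵀPA = [17.5000 -14.3750; -40.0000 32.5000]
K = S⁻¹·BᵀPA = [-0.0826 -0.1583; -0.6469 0.4267]
A−BK = [-0.5361 0.0557; 2.6648 -0.2257]
AᵀP(A−BK) = [0.5678 -0.1617; -0.1617 0.1067]
P' = Q + AᵀP(A−BK) = [2.5678 -0.6617; -0.6617 0.3567]
tr(P') = 2.9245

-0.0826 -0.1583 -0.6469 0.4267


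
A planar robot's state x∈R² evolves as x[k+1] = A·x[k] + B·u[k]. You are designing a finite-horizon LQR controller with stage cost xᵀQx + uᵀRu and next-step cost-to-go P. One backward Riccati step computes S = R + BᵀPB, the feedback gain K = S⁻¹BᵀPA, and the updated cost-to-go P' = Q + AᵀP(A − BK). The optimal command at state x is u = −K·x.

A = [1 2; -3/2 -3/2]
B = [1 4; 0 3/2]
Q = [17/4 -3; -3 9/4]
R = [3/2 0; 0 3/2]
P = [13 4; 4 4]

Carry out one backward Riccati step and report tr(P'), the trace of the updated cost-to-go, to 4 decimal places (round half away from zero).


22.0127

BᵀP = [13.0000 4.0000; 58.0000 22.0000]
S = R + BᵀPB = [3/2 0; 0 3/2] + [13.0000 58.0000; 58.0000 265.0000] = [14.5000 58.0000; 58.0000 266.5000]
BᵀPA = [7.0000 20.0000; 25.0000 83.0000]
K = S⁻¹·BᵀPA = [0.8306 1.0315; -0.0870 0.0870]
A−BK = [0.5172 0.6207; -1.3696 -1.6304]
AᵀP(A−BK) = [6.3598 7.6057; 7.6057 9.1529]
P' = Q + AᵀP(A−BK) = [10.6098 4.6057; 4.6057 11.4029]
tr(P') = 22.0127


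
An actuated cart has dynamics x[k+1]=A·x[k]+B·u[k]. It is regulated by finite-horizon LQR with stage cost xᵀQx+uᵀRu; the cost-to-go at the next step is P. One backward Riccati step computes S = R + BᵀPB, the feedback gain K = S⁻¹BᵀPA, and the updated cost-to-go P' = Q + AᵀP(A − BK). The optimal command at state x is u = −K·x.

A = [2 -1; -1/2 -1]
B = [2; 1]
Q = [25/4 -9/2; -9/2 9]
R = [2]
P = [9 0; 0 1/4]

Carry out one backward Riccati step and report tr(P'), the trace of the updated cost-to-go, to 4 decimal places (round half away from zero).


BᵀP = [18.0000 0.2500]
S = R + BᵀPB = [2] + [36.2500] = [38.2500]
BᵀPA = [35.8750 -18.2500]
K = S⁻¹·BᵀPA = [0.9379 -0.4771]
A−BK = [0.1242 -0.0458; -1.4379 -0.5229]
AᵀP(A−BK) = [2.4150 -0.7582; -0.7582 0.5425]
P' = Q + AᵀP(A−BK) = [8.6650 -5.2582; -5.2582 9.5425]
tr(P') = 18.2075

18.2075


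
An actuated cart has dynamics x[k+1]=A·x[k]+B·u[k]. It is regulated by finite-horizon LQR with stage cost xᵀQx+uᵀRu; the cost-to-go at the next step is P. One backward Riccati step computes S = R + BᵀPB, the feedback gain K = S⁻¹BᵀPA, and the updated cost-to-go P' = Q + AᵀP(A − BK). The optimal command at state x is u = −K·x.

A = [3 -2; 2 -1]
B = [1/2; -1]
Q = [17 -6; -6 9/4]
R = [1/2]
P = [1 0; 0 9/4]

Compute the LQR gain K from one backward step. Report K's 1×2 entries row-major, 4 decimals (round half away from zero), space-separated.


-1.0000 0.4167

BᵀP = [0.5000 -2.2500]
S = R + BᵀPB = [1/2] + [2.5000] = [3.0000]
BᵀPA = [-3.0000 1.2500]
K = S⁻¹·BᵀPA = [-1.0000 0.4167]
A−BK = [3.5000 -2.2083; 1.0000 -0.5833]
AᵀP(A−BK) = [15.0000 -9.2500; -9.2500 5.7292]
P' = Q + AᵀP(A−BK) = [32.0000 -15.2500; -15.2500 7.9792]
tr(P') = 39.9792


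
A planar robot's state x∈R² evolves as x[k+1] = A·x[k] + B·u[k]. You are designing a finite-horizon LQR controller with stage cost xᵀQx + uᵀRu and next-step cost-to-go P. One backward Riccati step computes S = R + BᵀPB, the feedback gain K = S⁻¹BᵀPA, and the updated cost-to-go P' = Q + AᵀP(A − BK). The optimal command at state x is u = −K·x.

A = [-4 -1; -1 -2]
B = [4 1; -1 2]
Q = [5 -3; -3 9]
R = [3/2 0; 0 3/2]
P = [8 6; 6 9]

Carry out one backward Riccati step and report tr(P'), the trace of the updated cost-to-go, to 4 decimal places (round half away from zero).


17.5023

BᵀP = [26.0000 15.0000; 20.0000 24.0000]
S = R + BᵀPB = [3/2 0; 0 3/2] + [89.0000 56.0000; 56.0000 68.0000] = [90.5000 56.0000; 56.0000 69.5000]
BᵀPA = [-119.0000 -56.0000; -104.0000 -68.0000]
K = S⁻¹·BᵀPA = [-0.7757 -0.0266; -0.8713 -0.9570]
A−BK = [-0.0257 0.0635; -0.0331 -0.1127]
AᵀP(A−BK) = [2.0668 1.3070; 1.3070 1.4354]
P' = Q + AᵀP(A−BK) = [7.0668 -1.6930; -1.6930 10.4354]
tr(P') = 17.5023


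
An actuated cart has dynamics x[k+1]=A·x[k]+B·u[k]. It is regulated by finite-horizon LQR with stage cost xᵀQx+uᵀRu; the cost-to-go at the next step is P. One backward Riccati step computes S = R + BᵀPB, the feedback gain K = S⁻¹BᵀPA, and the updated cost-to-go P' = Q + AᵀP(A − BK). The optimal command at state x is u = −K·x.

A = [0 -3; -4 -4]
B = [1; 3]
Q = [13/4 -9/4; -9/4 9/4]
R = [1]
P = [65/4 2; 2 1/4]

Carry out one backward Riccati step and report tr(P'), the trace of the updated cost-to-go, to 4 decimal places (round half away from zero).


12.0020

BᵀP = [22.2500 2.7500]
S = R + BᵀPB = [1] + [30.5000] = [31.5000]
BᵀPA = [-11.0000 -77.7500]
K = S⁻¹·BᵀPA = [-0.3492 -2.4683]
A−BK = [0.3492 -0.5317; -2.9524 3.4048]
AᵀP(A−BK) = [0.1587 0.8492; 0.8492 6.3433]
P' = Q + AᵀP(A−BK) = [3.4087 -1.4008; -1.4008 8.5933]
tr(P') = 12.0020


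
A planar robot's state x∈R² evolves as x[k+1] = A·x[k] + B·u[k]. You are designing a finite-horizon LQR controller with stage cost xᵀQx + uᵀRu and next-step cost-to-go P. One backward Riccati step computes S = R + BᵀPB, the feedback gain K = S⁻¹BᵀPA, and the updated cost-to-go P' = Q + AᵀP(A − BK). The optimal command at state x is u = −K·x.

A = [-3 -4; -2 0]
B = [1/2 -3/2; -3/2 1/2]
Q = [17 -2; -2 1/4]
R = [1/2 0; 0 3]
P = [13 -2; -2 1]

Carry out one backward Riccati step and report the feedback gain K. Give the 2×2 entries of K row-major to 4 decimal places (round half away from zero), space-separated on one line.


0.1325 -0.9842 1.5931 1.8801

BᵀP = [9.5000 -2.5000; -20.5000 3.5000]
S = R + BᵀPB = [1/2 0; 0 3] + [8.5000 -15.5000; -15.5000 32.5000] = [9.0000 -15.5000; -15.5000 35.5000]
BᵀPA = [-23.5000 -38.0000; 54.5000 82.0000]
K = S⁻¹·BᵀPA = [0.1325 -0.9842; 1.5931 1.8801]
A−BK = [-0.6767 -0.6877; -2.5978 -2.4164]
AᵀP(A−BK) = [13.2918 14.4038; 14.4038 16.4290]
P' = Q + AᵀP(A−BK) = [30.2918 12.4038; 12.4038 16.6790]
tr(P') = 46.9708


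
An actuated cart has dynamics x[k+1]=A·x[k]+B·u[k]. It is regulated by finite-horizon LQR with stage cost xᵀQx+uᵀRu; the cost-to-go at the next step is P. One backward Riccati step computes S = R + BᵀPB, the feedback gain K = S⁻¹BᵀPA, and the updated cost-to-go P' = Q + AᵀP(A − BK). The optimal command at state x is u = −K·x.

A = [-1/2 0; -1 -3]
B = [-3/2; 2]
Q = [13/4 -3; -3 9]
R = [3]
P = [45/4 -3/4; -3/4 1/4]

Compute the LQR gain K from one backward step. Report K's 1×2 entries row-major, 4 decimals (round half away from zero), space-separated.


0.2237 -0.1442

BᵀP = [-18.3750 1.6250]
S = R + BᵀPB = [3] + [30.8125] = [33.8125]
BᵀPA = [7.5625 -4.8750]
K = S⁻¹·BᵀPA = [0.2237 -0.1442]
A−BK = [-0.1645 -0.2163; -1.4473 -2.7116]
AᵀP(A−BK) = [0.6211 0.7153; 0.7153 1.5471]
P' = Q + AᵀP(A−BK) = [3.8711 -2.2847; -2.2847 10.5471]
tr(P') = 14.4182


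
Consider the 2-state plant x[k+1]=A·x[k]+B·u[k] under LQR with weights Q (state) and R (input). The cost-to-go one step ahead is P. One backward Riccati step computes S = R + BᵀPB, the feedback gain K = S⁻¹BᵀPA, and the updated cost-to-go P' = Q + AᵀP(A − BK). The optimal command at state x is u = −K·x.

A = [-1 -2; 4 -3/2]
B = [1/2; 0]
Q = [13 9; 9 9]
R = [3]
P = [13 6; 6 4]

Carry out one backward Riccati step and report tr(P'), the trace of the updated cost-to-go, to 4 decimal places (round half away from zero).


BᵀP = [6.5000 3.0000]
S = R + BᵀPB = [3] + [3.2500] = [6.2500]
BᵀPA = [5.5000 -17.5000]
K = S⁻¹·BᵀPA = [0.8800 -2.8000]
A−BK = [-1.4400 -0.6000; 4.0000 -1.5000]
AᵀP(A−BK) = [24.1600 -21.6000; -21.6000 48.0000]
P' = Q + AᵀP(A−BK) = [37.1600 -12.6000; -12.6000 57.0000]
tr(P') = 94.1600

94.1600


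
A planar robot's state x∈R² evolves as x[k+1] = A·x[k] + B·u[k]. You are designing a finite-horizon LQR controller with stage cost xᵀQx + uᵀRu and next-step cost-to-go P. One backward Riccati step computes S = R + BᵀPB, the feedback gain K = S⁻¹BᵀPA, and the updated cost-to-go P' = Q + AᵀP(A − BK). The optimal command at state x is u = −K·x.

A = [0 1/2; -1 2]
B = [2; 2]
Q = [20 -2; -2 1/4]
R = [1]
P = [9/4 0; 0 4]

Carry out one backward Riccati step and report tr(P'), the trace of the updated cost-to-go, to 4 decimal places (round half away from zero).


25.5409

BᵀP = [4.5000 8.0000]
S = R + BᵀPB = [1] + [25.0000] = [26.0000]
BᵀPA = [-8.0000 18.2500]
K = S⁻¹·BᵀPA = [-0.3077 0.7019]
A−BK = [0.6154 -0.9038; -0.3846 0.5962]
AᵀP(A−BK) = [1.5385 -2.3846; -2.3846 3.7524]
P' = Q + AᵀP(A−BK) = [21.5385 -4.3846; -4.3846 4.0024]
tr(P') = 25.5409


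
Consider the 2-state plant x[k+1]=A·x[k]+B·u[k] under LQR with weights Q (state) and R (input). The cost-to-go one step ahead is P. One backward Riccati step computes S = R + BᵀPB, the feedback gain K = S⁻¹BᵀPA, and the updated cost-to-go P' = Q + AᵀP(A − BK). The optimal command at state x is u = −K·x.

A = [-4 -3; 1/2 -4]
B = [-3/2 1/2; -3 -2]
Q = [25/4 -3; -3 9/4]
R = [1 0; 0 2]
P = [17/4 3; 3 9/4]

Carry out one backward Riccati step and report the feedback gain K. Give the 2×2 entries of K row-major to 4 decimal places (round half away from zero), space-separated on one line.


1.0022 1.5449 -0.1394 0.1223

BᵀP = [-15.3750 -11.2500; -3.8750 -3.0000]
S = R + BᵀPB = [1 0; 0 2] + [56.8125 14.8125; 14.8125 4.0625] = [57.8125 14.8125; 14.8125 6.0625]
BᵀPA = [55.8750 91.1250; 14.0000 23.6250]
K = S⁻¹·BᵀPA = [1.0022 1.5449; -0.1394 0.1223]
A−BK = [-2.4270 -0.7438; 3.2278 0.8792]
AᵀP(A−BK) = [2.5160 1.9676; 1.9676 2.5834]
P' = Q + AᵀP(A−BK) = [8.7660 -1.0324; -1.0324 4.8334]
tr(P') = 13.5994


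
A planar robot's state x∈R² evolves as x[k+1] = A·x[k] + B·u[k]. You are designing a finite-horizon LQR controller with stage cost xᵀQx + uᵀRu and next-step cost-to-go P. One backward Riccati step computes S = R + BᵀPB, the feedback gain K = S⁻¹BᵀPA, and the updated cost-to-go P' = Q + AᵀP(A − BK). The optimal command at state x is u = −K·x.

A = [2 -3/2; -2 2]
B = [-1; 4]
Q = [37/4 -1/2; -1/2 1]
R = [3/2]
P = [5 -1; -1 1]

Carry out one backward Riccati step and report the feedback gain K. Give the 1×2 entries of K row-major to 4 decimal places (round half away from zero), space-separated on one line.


-0.9180 0.7705

BᵀP = [-9.0000 5.0000]
S = R + BᵀPB = [3/2] + [29.0000] = [30.5000]
BᵀPA = [-28.0000 23.5000]
K = S⁻¹·BᵀPA = [-0.9180 0.7705]
A−BK = [1.0820 -0.7295; 1.6721 -1.0820]
AᵀP(A−BK) = [6.2951 -4.4262; -4.4262 3.1434]
P' = Q + AᵀP(A−BK) = [15.5451 -4.9262; -4.9262 4.1434]
tr(P') = 19.6885


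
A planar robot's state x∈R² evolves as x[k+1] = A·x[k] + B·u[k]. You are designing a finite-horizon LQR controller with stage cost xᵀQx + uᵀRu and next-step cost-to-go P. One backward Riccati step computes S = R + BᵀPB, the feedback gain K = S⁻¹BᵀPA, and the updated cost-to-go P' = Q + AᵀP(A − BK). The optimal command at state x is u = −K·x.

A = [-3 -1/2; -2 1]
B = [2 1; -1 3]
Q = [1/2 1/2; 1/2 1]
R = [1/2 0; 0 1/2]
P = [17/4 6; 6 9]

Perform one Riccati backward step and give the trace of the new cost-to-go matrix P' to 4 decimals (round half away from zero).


2.4144

BᵀP = [2.5000 3.0000; 22.2500 33.0000]
S = R + BᵀPB = [1/2 0; 0 1/2] + [2.0000 11.5000; 11.5000 121.2500] = [2.5000 11.5000; 11.5000 121.7500]
BᵀPA = [-13.5000 1.7500; -132.7500 21.8750]
K = S⁻¹·BᵀPA = [-0.6797 -0.2237; -1.0261 0.2008]
A−BK = [-0.6144 -0.2534; 0.3987 0.1739]
AᵀP(A−BK) = [0.8529 0.0114; 0.0114 0.0615]
P' = Q + AᵀP(A−BK) = [1.3529 0.5114; 0.5114 1.0615]
tr(P') = 2.4144


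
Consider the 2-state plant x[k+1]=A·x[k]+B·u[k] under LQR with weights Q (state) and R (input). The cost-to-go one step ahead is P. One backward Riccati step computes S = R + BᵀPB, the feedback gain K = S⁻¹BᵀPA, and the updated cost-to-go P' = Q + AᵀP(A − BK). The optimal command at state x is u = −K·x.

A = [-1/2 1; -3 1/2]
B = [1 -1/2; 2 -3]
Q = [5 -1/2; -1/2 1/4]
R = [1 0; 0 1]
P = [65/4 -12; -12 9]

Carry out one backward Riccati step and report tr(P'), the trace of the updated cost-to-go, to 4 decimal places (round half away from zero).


6.6185

BᵀP = [-7.7500 6.0000; 27.8750 -21.0000]
S = R + BᵀPB = [1 0; 0 1] + [4.2500 -14.1250; -14.1250 49.0625] = [5.2500 -14.1250; -14.1250 50.0625]
BᵀPA = [-14.1250 -4.7500; 49.0625 17.3750]
K = S⁻¹·BᵀPA = [-0.2231 0.1204; 0.9171 0.3810]
A−BK = [0.1816 1.0701; 0.1974 1.4023]
AᵀP(A−BK) = [0.9171 0.3810; 0.3810 0.4514]
P' = Q + AᵀP(A−BK) = [5.9171 -0.1190; -0.1190 0.7014]
tr(P') = 6.6185


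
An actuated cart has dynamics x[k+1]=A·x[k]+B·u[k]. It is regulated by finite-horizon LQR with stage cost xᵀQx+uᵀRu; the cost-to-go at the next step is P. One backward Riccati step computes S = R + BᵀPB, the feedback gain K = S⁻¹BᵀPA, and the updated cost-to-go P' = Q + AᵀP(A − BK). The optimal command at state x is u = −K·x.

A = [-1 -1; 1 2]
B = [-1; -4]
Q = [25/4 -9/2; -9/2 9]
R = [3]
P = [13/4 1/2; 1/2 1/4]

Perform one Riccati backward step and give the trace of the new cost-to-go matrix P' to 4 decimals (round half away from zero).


BᵀP = [-5.2500 -1.5000]
S = R + BᵀPB = [3] + [11.2500] = [14.2500]
BᵀPA = [3.7500 2.2500]
K = S⁻¹·BᵀPA = [0.2632 0.1579]
A−BK = [-0.7368 -0.8421; 2.0526 2.6316]
AᵀP(A−BK) = [1.5132 1.6579; 1.6579 1.8947]
P' = Q + AᵀP(A−BK) = [7.7632 -2.8421; -2.8421 10.8947]
tr(P') = 18.6579

18.6579


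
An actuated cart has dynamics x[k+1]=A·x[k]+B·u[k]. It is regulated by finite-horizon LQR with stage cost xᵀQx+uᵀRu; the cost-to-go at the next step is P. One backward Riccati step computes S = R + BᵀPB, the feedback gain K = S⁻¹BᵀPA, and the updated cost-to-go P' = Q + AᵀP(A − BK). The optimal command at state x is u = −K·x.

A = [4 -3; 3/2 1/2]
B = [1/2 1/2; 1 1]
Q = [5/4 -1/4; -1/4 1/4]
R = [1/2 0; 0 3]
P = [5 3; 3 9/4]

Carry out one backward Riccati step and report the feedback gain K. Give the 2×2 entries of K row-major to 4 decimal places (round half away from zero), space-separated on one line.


BᵀP = [5.5000 3.7500; 5.5000 3.7500]
S = R + BᵀPB = [1/2 0; 0 3] + [6.5000 6.5000; 6.5000 6.5000] = [7.0000 6.5000; 6.5000 9.5000]
BᵀPA = [27.6250 -14.6250; 27.6250 -14.6250]
K = S⁻¹·BᵀPA = [3.4175 -1.8093; 0.5696 -0.3015]
A−BK = [2.0064 -1.9446; -2.4871 2.6108]
AᵀP(A−BK) = [10.9185 -7.5010; -7.5010 5.6917]
P' = Q + AᵀP(A−BK) = [12.1685 -7.7510; -7.7510 5.9417]
tr(P') = 18.1102

3.4175 -1.8093 0.5696 -0.3015


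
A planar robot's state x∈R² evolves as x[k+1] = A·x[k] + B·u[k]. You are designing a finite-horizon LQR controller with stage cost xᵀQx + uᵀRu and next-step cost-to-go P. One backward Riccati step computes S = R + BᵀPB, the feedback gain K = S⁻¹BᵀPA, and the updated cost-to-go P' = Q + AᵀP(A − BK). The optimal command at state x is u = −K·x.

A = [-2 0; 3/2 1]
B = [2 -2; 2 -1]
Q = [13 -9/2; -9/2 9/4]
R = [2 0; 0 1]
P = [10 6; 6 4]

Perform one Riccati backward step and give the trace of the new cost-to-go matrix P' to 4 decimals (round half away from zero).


BᵀP = [32.0000 20.0000; -26.0000 -16.0000]
S = R + BᵀPB = [2 0; 0 1] + [104.0000 -84.0000; -84.0000 68.0000] = [106.0000 -84.0000; -84.0000 69.0000]
BᵀPA = [-34.0000 20.0000; 28.0000 -16.0000]
K = S⁻¹·BᵀPA = [0.0233 0.1395; 0.4341 -0.0620]
A−BK = [-1.1783 -0.4031; 1.8876 0.6589]
AᵀP(A−BK) = [1.6357 0.4806; 0.4806 0.2171]
P' = Q + AᵀP(A−BK) = [14.6357 -4.0194; -4.0194 2.4671]
tr(P') = 17.1027

17.1027
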